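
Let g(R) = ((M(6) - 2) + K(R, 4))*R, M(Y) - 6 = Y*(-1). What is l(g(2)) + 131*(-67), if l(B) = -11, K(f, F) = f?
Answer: -8788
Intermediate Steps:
M(Y) = 6 - Y (M(Y) = 6 + Y*(-1) = 6 - Y)
g(R) = R*(-2 + R) (g(R) = (((6 - 1*6) - 2) + R)*R = (((6 - 6) - 2) + R)*R = ((0 - 2) + R)*R = (-2 + R)*R = R*(-2 + R))
l(g(2)) + 131*(-67) = -11 + 131*(-67) = -11 - 8777 = -8788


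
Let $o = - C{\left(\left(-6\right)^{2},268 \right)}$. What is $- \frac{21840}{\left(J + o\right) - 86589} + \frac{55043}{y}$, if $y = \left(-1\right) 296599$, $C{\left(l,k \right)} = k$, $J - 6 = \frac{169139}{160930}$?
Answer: $\frac{273136900425287}{4145493718748309} \approx 0.065888$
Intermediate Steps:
$J = \frac{1134719}{160930}$ ($J = 6 + \frac{169139}{160930} = \frac{1134719}{160930} \approx 7.051$)
$o = -268$ ($o = \left(-1\right) 268 = -268$)
$y = -296599$
$- \frac{21840}{\left(J + o\right) - 86589} + \frac{55043}{y} = - \frac{21840}{\left(\frac{1134719}{160930} - 268\right) - 86589} + \frac{55043}{-296599} = - \frac{21840}{- \frac{41994521}{160930} - 86589} + 55043 \left(- \frac{1}{296599}\right) = - \frac{21840}{- \frac{13976762291}{160930}} - \frac{55043}{296599} = \left(-21840\right) \left(- \frac{160930}{13976762291}\right) - \frac{55043}{296599} = \frac{3514711200}{13976762291} - \frac{55043}{296599} = \frac{273136900425287}{4145493718748309}$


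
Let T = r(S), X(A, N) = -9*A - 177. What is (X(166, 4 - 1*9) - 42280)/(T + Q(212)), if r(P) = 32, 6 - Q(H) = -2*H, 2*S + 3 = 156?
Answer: -43951/462 ≈ -95.132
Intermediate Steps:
S = 153/2 (S = -3/2 + (½)*156 = -3/2 + 78 = 153/2 ≈ 76.500)
Q(H) = 6 + 2*H (Q(H) = 6 - (-2)*H = 6 + 2*H)
X(A, N) = -177 - 9*A
T = 32
(X(166, 4 - 1*9) - 42280)/(T + Q(212)) = ((-177 - 9*166) - 42280)/(32 + (6 + 2*212)) = ((-177 - 1494) - 42280)/(32 + (6 + 424)) = (-1671 - 42280)/(32 + 430) = -43951/462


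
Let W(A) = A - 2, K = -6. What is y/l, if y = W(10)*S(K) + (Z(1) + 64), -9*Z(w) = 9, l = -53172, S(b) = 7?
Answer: -17/7596 ≈ -0.0022380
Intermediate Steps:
W(A) = -2 + A
Z(w) = -1 (Z(w) = -1/9*9 = -1)
y = 119 (y = (-2 + 10)*7 + (-1 + 64) = 8*7 + 63 = 56 + 63 = 119)
y/l = 119/(-53172) = 119*(-1/53172) = -17/7596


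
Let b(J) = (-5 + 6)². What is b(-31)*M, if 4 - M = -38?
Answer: 42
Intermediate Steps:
b(J) = 1 (b(J) = 1² = 1)
M = 42 (M = 4 - 1*(-38) = 4 + 38 = 42)
b(-31)*M = 1*42 = 42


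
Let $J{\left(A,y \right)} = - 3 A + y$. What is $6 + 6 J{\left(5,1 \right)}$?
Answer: $-78$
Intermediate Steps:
$J{\left(A,y \right)} = y - 3 A$
$6 + 6 J{\left(5,1 \right)} = 6 + 6 \left(1 - 15\right) = 6 + 6 \left(-14\right) = 6 - 84 = -78$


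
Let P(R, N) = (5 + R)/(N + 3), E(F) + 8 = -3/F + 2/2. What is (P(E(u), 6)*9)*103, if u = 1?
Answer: -515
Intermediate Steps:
E(F) = -7 - 3/F (E(F) = -8 + (-3/F + 2/2) = -8 + (-3/F + 2*(½)) = -8 + (-3/F + 1) = -8 + (1 - 3/F) = -7 - 3/F)
P(R, N) = (5 + R)/(3 + N)
(P(E(u), 6)*9)*103 = (((5 + (-7 - 3/1))/(3 + 6))*9)*103 = (((5 + (-7 - 3*1))/9)*9)*103 = (((5 + (-7 - 3))/9)*9)*103 = (((5 - 10)/9)*9)*103 = (((⅑)*(-5))*9)*103 = -5/9*9*103 = -5*103 = -515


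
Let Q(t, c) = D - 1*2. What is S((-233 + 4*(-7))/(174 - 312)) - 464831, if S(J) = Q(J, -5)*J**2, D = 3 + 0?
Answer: -983574827/2116 ≈ -4.6483e+5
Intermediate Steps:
D = 3
Q(t, c) = 1 (Q(t, c) = 3 - 1*2 = 3 - 2 = 1)
S(J) = J**2 (S(J) = 1*J**2 = J**2)
S((-233 + 4*(-7))/(174 - 312)) - 464831 = ((-233 + 4*(-7))/(174 - 312))**2 - 464831 = ((-233 - 28)/(-138))**2 - 464831 = (-261*(-1/138))**2 - 464831 = (87/46)**2 - 464831 = 7569/2116 - 464831 = -983574827/2116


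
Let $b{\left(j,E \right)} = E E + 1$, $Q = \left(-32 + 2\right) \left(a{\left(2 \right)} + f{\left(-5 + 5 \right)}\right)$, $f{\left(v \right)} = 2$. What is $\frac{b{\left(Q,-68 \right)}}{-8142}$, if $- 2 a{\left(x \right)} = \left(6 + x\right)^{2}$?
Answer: $- \frac{4625}{8142} \approx -0.56804$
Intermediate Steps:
$a{\left(x \right)} = - \frac{\left(6 + x\right)^{2}}{2}$
$Q = 900$ ($Q = \left(-32 + 2\right) \left(- \frac{\left(6 + 2\right)^{2}}{2} + 2\right) = - 30 \left(- \frac{8^{2}}{2} + 2\right) = - 30 \left(\left(- \frac{1}{2}\right) 64 + 2\right) = - 30 \left(-32 + 2\right) = \left(-30\right) \left(-30\right) = 900$)
$b{\left(j,E \right)} = 1 + E^{2}$ ($b{\left(j,E \right)} = E^{2} + 1 = 1 + E^{2}$)
$\frac{b{\left(Q,-68 \right)}}{-8142} = \frac{1 + \left(-68\right)^{2}}{-8142} = \left(1 + 4624\right) \left(- \frac{1}{8142}\right) = 4625 \left(- \frac{1}{8142}\right) = - \frac{4625}{8142}$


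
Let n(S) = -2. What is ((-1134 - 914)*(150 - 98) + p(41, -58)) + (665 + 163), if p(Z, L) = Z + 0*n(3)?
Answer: -105627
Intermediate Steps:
p(Z, L) = Z (p(Z, L) = Z + 0*(-2) = Z + 0 = Z)
((-1134 - 914)*(150 - 98) + p(41, -58)) + (665 + 163) = ((-1134 - 914)*(150 - 98) + 41) + (665 + 163) = (-2048*52 + 41) + 828 = (-106496 + 41) + 828 = -106455 + 828 = -105627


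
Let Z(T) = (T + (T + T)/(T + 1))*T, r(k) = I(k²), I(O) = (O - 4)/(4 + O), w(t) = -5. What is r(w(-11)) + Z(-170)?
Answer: 139966249/4901 ≈ 28559.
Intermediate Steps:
I(O) = (-4 + O)/(4 + O)
r(k) = (-4 + k²)/(4 + k²)
Z(T) = T*(T + 2*T/(1 + T)) (Z(T) = (T + (2*T)/(1 + T))*T = (T + 2*T/(1 + T))*T = T*(T + 2*T/(1 + T)))
r(w(-11)) + Z(-170) = (-4 + (-5)²)/(4 + (-5)²) + (-170)²*(3 - 170)/(1 - 170) = (-4 + 25)/(4 + 25) + 28900*(-167)/(-169) = 21/29 + 28900*(-1/169)*(-167) = (1/29)*21 + 4826300/169 = 21/29 + 4826300/169 = 139966249/4901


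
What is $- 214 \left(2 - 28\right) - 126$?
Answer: $5438$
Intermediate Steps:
$- 214 \left(2 - 28\right) - 126 = \left(-214\right) \left(-26\right) - 126 = 5564 - 126 = 5438$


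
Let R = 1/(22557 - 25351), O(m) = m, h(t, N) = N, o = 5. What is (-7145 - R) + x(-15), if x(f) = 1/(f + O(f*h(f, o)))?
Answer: -449171101/62865 ≈ -7145.0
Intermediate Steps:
x(f) = 1/(6*f) (x(f) = 1/(f + f*5) = 1/(f + 5*f) = 1/(6*f))
R = -1/2794 (R = 1/(-2794) = -1/2794 ≈ -0.00035791)
(-7145 - R) + x(-15) = (-7145 - 1*(-1/2794)) + (⅙)/(-15) = (-7145 + 1/2794) + (⅙)*(-1/15) = -19963129/2794 - 1/90 = -449171101/62865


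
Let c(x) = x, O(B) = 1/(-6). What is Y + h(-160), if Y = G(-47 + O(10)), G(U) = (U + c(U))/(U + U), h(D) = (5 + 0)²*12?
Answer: 301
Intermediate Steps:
O(B) = -⅙
h(D) = 300 (h(D) = 5²*12 = 25*12 = 300)
G(U) = 1 (G(U) = (U + U)/(U + U) = (2*U)/((2*U)) = (2*U)*(1/(2*U)) = 1)
Y = 1
Y + h(-160) = 1 + 300 = 301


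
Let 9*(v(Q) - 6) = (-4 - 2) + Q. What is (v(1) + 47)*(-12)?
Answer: -1888/3 ≈ -629.33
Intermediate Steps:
v(Q) = 16/3 + Q/9 (v(Q) = 6 + ((-4 - 2) + Q)/9 = 6 + (-6 + Q)/9 = 6 + (-2/3 + Q/9) = 16/3 + Q/9)
(v(1) + 47)*(-12) = ((16/3 + (1/9)*1) + 47)*(-12) = ((16/3 + 1/9) + 47)*(-12) = (49/9 + 47)*(-12) = (472/9)*(-12) = -1888/3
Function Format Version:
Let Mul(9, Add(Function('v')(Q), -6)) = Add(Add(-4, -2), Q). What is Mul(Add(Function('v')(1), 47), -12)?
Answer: Rational(-1888, 3) ≈ -629.33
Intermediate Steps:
Function('v')(Q) = Add(Rational(16, 3), Mul(Rational(1, 9), Q)) (Function('v')(Q) = Add(6, Mul(Rational(1, 9), Add(Add(-4, -2), Q))) = Add(6, Mul(Rational(1, 9), Add(-6, Q))) = Add(6, Add(Rational(-2, 3), Mul(Rational(1, 9), Q))) = Add(Rational(16, 3), Mul(Rational(1, 9), Q)))
Mul(Add(Function('v')(1), 47), -12) = Mul(Add(Add(Rational(16, 3), Mul(Rational(1, 9), 1)), 47), -12) = Mul(Add(Add(Rational(16, 3), Rational(1, 9)), 47), -12) = Mul(Add(Rational(49, 9), 47), -12) = Mul(Rational(472, 9), -12) = Rational(-1888, 3)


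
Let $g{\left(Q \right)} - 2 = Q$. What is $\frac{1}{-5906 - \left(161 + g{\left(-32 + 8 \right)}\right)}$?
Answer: $- \frac{1}{6045} \approx -0.00016543$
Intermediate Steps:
$g{\left(Q \right)} = 2 + Q$
$\frac{1}{-5906 - \left(161 + g{\left(-32 + 8 \right)}\right)} = \frac{1}{-5906 - 139} = \frac{1}{-6045} = - \frac{1}{6045}$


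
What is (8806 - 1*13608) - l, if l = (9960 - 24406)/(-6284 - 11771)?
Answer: -86714556/18055 ≈ -4802.8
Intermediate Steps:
l = 14446/18055 (l = -14446/(-18055) = -14446*(-1/18055) = 14446/18055 ≈ 0.80011)
(8806 - 1*13608) - l = (8806 - 1*13608) - 1*14446/18055 = (8806 - 13608) - 14446/18055 = -4802 - 14446/18055 = -86714556/18055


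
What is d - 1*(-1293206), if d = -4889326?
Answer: -3596120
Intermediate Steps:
d - 1*(-1293206) = -4889326 - 1*(-1293206) = -4889326 + 1293206 = -3596120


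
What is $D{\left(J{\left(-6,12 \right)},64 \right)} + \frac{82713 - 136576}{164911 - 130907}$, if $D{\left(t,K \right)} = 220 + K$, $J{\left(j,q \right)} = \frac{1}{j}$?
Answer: $\frac{9603273}{34004} \approx 282.42$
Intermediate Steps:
$D{\left(J{\left(-6,12 \right)},64 \right)} + \frac{82713 - 136576}{164911 - 130907} = \left(220 + 64\right) + \frac{82713 - 136576}{164911 - 130907} = 284 - \frac{53863}{34004} = \frac{9603273}{34004}$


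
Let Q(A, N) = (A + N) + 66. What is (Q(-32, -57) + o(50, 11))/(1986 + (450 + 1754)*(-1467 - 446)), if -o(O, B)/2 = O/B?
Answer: 353/46356926 ≈ 7.6148e-6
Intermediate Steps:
Q(A, N) = 66 + A + N
o(O, B) = -2*O/B
(Q(-32, -57) + o(50, 11))/(1986 + (450 + 1754)*(-1467 - 446)) = ((66 - 32 - 57) - 2*50/11)/(1986 + (450 + 1754)*(-1467 - 446)) = (-23 - 2*50*1/11)/(1986 + 2204*(-1913)) = (-23 - 100/11)/(1986 - 4216252) = -353/11/(-4214266) = -353/11*(-1/4214266) = 353/46356926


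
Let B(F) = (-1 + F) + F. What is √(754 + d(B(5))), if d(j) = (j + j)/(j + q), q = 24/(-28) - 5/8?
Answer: √134064082/421 ≈ 27.503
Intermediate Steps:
q = -83/56 (q = 24*(-1/28) - 5*⅛ = -6/7 - 5/8 = -83/56 ≈ -1.4821)
B(F) = -1 + 2*F
d(j) = 2*j/(-83/56 + j) (d(j) = (j + j)/(j - 83/56) = (2*j)/(-83/56 + j) = 2*j/(-83/56 + j))
√(754 + d(B(5))) = √(754 + 112*(-1 + 2*5)/(-83 + 56*(-1 + 2*5))) = √(754 + 112*(-1 + 10)/(-83 + 56*(-1 + 10))) = √(754 + 112*9/(-83 + 56*9)) = √(754 + 112*9/(-83 + 504)) = √(754 + 112*9/421) = √(754 + 112*9*(1/421)) = √(754 + 1008/421) = √(318442/421) = √134064082/421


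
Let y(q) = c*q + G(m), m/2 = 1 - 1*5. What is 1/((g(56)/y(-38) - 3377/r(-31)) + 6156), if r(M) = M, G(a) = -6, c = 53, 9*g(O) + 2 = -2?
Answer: 140895/882698116 ≈ 0.00015962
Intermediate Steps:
g(O) = -4/9 (g(O) = -2/9 + (1/9)*(-2) = -2/9 - 2/9 = -4/9)
m = -8 (m = 2*(1 - 1*5) = 2*(1 - 5) = 2*(-4) = -8)
y(q) = -6 + 53*q (y(q) = 53*q - 6 = -6 + 53*q)
1/((g(56)/y(-38) - 3377/r(-31)) + 6156) = 1/((-4/(9*(-6 + 53*(-38))) - 3377/(-31)) + 6156) = 1/((-4/(9*(-6 - 2014)) - 3377*(-1/31)) + 6156) = 1/((-4/9/(-2020) + 3377/31) + 6156) = 1/((-4/9*(-1/2020) + 3377/31) + 6156) = 1/((1/4545 + 3377/31) + 6156) = 1/(15348496/140895 + 6156) = 1/(882698116/140895) = 140895/882698116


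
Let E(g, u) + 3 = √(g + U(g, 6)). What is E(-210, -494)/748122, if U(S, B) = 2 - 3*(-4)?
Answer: -1/249374 + 7*I/374061 ≈ -4.01e-6 + 1.8714e-5*I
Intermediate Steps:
U(S, B) = 14 (U(S, B) = 2 + 12 = 14)
E(g, u) = -3 + √(14 + g) (E(g, u) = -3 + √(g + 14) = -3 + √(14 + g))
E(-210, -494)/748122 = (-3 + √(14 - 210))/748122 = (-3 + √(-196))*(1/748122) = (-3 + 14*I)*(1/748122) = -1/249374 + 7*I/374061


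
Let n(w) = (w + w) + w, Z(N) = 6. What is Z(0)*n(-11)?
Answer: -198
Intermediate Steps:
n(w) = 3*w (n(w) = 2*w + w = 3*w)
Z(0)*n(-11) = 6*(3*(-11)) = 6*(-33) = -198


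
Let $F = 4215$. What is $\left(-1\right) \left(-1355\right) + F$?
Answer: $5570$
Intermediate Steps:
$\left(-1\right) \left(-1355\right) + F = \left(-1\right) \left(-1355\right) + 4215 = 1355 + 4215 = 5570$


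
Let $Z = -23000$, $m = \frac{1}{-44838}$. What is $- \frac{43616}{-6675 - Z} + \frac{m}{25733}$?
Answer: $- \frac{50324849750789}{18836050346550} \approx -2.6717$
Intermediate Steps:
$m = - \frac{1}{44838} \approx -2.2302 \cdot 10^{-5}$
$- \frac{43616}{-6675 - Z} + \frac{m}{25733} = - \frac{43616}{-6675 - -23000} - \frac{1}{44838 \cdot 25733} = - \frac{43616}{-6675 + 23000} - \frac{1}{1153816254} = - \frac{43616}{16325} - \frac{1}{1153816254} = - \frac{50324849750789}{18836050346550}$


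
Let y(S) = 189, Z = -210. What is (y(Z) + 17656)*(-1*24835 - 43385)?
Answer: -1217385900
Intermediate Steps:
(y(Z) + 17656)*(-1*24835 - 43385) = (189 + 17656)*(-1*24835 - 43385) = 17845*(-24835 - 43385) = 17845*(-68220) = -1217385900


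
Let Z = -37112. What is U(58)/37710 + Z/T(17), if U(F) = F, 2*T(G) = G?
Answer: -1399493027/320535 ≈ -4366.1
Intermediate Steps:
T(G) = G/2
U(58)/37710 + Z/T(17) = 58/37710 - 37112/((½)*17) = 58*(1/37710) - 37112/17/2 = 29/18855 - 37112*2/17 = 29/18855 - 74224/17 = -1399493027/320535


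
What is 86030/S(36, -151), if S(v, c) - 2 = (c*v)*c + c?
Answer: 12290/117241 ≈ 0.10483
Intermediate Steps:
S(v, c) = 2 + c + v*c² (S(v, c) = 2 + ((c*v)*c + c) = 2 + (v*c² + c) = 2 + (c + v*c²) = 2 + c + v*c²)
86030/S(36, -151) = 86030/(2 - 151 + 36*(-151)²) = 86030/(2 - 151 + 36*22801) = 86030/(2 - 151 + 820836) = 86030/820687 = 86030*(1/820687) = 12290/117241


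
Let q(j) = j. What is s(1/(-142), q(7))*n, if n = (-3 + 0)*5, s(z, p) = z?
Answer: 15/142 ≈ 0.10563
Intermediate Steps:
n = -15 (n = -3*5 = -15)
s(1/(-142), q(7))*n = -15/(-142) = -1/142*(-15) = 15/142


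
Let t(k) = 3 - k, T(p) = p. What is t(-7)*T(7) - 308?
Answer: -238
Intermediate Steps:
t(-7)*T(7) - 308 = (3 - 1*(-7))*7 - 308 = (3 + 7)*7 - 308 = 10*7 - 308 = 70 - 308 = -238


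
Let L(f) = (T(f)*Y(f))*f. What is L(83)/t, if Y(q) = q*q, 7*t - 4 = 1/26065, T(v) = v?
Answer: 8659007958055/104261 ≈ 8.3051e+7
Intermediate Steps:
t = 104261/182455 (t = 4/7 + (1/7)/26065 = 4/7 + (1/7)*(1/26065) = 4/7 + 1/182455 = 104261/182455 ≈ 0.57143)
Y(q) = q**2
L(f) = f**4 (L(f) = (f*f**2)*f = f**3*f = f**4)
L(83)/t = 83**4/(104261/182455) = 47458321*(182455/104261) = 8659007958055/104261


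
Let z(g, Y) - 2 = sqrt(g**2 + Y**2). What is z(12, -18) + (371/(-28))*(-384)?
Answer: 5090 + 6*sqrt(13) ≈ 5111.6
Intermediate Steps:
z(g, Y) = 2 + sqrt(Y**2 + g**2) (z(g, Y) = 2 + sqrt(g**2 + Y**2) = 2 + sqrt(Y**2 + g**2))
z(12, -18) + (371/(-28))*(-384) = (2 + sqrt((-18)**2 + 12**2)) + (371/(-28))*(-384) = (2 + sqrt(324 + 144)) + (371*(-1/28))*(-384) = (2 + sqrt(468)) - 53/4*(-384) = (2 + 6*sqrt(13)) + 5088 = 5090 + 6*sqrt(13)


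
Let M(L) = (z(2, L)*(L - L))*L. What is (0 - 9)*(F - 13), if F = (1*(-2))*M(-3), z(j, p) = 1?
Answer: 117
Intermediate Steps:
M(L) = 0 (M(L) = (1*(L - L))*L = (1*0)*L = 0*L = 0)
F = 0 (F = (1*(-2))*0 = -2*0 = 0)
(0 - 9)*(F - 13) = (0 - 9)*(0 - 13) = -9*(-13) = 117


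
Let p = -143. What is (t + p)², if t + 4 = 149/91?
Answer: 174979984/8281 ≈ 21130.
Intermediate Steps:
t = -215/91 (t = -4 + 149/91 = -215/91 ≈ -2.3626)
(t + p)² = (-215/91 - 143)² = (-13228/91)² = 174979984/8281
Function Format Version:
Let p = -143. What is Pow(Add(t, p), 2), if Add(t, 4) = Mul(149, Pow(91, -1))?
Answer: Rational(174979984, 8281) ≈ 21130.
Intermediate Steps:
t = Rational(-215, 91) (t = Add(-4, Mul(149, Pow(91, -1))) = Add(-4, Mul(149, Rational(1, 91))) = Add(-4, Rational(149, 91)) = Rational(-215, 91) ≈ -2.3626)
Pow(Add(t, p), 2) = Pow(Add(Rational(-215, 91), -143), 2) = Pow(Rational(-13228, 91), 2) = Rational(174979984, 8281)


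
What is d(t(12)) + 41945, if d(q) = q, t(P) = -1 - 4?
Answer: 41940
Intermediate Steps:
t(P) = -5
d(t(12)) + 41945 = -5 + 41945 = 41940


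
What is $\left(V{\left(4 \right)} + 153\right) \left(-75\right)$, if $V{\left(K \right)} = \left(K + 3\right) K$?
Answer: $-13575$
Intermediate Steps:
$V{\left(K \right)} = K \left(3 + K\right)$ ($V{\left(K \right)} = \left(3 + K\right) K = K \left(3 + K\right)$)
$\left(V{\left(4 \right)} + 153\right) \left(-75\right) = \left(4 \left(3 + 4\right) + 153\right) \left(-75\right) = \left(4 \cdot 7 + 153\right) \left(-75\right) = \left(28 + 153\right) \left(-75\right) = 181 \left(-75\right) = -13575$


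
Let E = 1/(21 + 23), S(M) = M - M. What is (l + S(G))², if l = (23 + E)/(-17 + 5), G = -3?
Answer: 1026169/278784 ≈ 3.6809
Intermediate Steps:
S(M) = 0
E = 1/44 ≈ 0.022727
l = -1013/528 (l = (23 + 1/44)/(-17 + 5) = (1013/44)/(-12) = (1013/44)*(-1/12) = -1013/528 ≈ -1.9186)
(l + S(G))² = (-1013/528 + 0)² = (-1013/528)² = 1026169/278784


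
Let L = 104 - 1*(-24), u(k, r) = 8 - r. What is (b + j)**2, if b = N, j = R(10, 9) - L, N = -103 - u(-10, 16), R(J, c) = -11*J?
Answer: 110889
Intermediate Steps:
L = 128 (L = 104 + 24 = 128)
N = -95 (N = -103 - (8 - 1*16) = -103 - (8 - 16) = -103 - 1*(-8) = -103 + 8 = -95)
j = -238 (j = -11*10 - 1*128 = -110 - 128 = -238)
b = -95
(b + j)**2 = (-95 - 238)**2 = (-333)**2 = 110889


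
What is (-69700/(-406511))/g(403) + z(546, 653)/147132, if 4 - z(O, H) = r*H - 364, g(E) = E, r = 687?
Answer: -73422676099319/24103742910156 ≈ -3.0461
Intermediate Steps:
z(O, H) = 368 - 687*H (z(O, H) = 4 - (687*H - 364) = 4 - (-364 + 687*H) = 4 + (364 - 687*H) = 368 - 687*H)
(-69700/(-406511))/g(403) + z(546, 653)/147132 = -69700/(-406511)/403 + (368 - 687*653)/147132 = -69700*(-1/406511)*(1/403) + (368 - 448611)*(1/147132) = (69700/406511)*(1/403) - 448243*1/147132 = 69700/163823933 - 448243/147132 = -73422676099319/24103742910156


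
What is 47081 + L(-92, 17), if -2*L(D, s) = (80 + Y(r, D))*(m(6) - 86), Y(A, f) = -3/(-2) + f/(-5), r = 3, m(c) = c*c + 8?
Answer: 491789/10 ≈ 49179.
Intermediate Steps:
m(c) = 8 + c² (m(c) = c² + 8 = 8 + c²)
Y(A, f) = 3/2 - f/5 (Y(A, f) = -3*(-½) + f*(-⅕) = 3/2 - f/5)
L(D, s) = 3423/2 - 21*D/5 (L(D, s) = -(80 + (3/2 - D/5))*((8 + 6²) - 86)/2 = -(163/2 - D/5)*((8 + 36) - 86)/2 = -(163/2 - D/5)*(44 - 86)/2 = -(163/2 - D/5)*(-42)/2 = -(-3423 + 42*D/5)/2 = 3423/2 - 21*D/5)
47081 + L(-92, 17) = 47081 + (3423/2 - 21/5*(-92)) = 47081 + (3423/2 + 1932/5) = 47081 + 20979/10 = 491789/10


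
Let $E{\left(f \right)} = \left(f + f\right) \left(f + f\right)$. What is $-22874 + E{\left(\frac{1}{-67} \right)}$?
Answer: $- \frac{102681382}{4489} \approx -22874.0$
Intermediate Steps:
$E{\left(f \right)} = 4 f^{2}$ ($E{\left(f \right)} = 2 f 2 f = 4 f^{2}$)
$-22874 + E{\left(\frac{1}{-67} \right)} = -22874 + 4 \left(\frac{1}{-67}\right)^{2} = -22874 + 4 \left(- \frac{1}{67}\right)^{2} = -22874 + 4 \cdot \frac{1}{4489} = -22874 + \frac{4}{4489} = - \frac{102681382}{4489}$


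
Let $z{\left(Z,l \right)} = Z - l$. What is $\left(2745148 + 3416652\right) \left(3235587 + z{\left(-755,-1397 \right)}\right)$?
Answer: $19940995852200$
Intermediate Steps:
$\left(2745148 + 3416652\right) \left(3235587 + z{\left(-755,-1397 \right)}\right) = \left(2745148 + 3416652\right) \left(3235587 - -642\right) = 6161800 \left(3235587 + \left(-755 + 1397\right)\right) = 6161800 \left(3235587 + 642\right) = 6161800 \cdot 3236229 = 19940995852200$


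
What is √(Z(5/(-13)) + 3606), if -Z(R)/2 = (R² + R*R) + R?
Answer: 54*√209/13 ≈ 60.051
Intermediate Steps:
Z(R) = -4*R² - 2*R (Z(R) = -2*((R² + R*R) + R) = -2*((R² + R²) + R) = -2*(2*R² + R) = -2*(R + 2*R²) = -4*R² - 2*R)
√(Z(5/(-13)) + 3606) = √(-2*5/(-13)*(1 + 2*(5/(-13))) + 3606) = √(-2*5*(-1/13)*(1 + 2*(5*(-1/13))) + 3606) = √(-2*(-5/13)*(1 + 2*(-5/13)) + 3606) = √(-2*(-5/13)*(1 - 10/13) + 3606) = √(-2*(-5/13)*3/13 + 3606) = √(30/169 + 3606) = √(609444/169) = 54*√209/13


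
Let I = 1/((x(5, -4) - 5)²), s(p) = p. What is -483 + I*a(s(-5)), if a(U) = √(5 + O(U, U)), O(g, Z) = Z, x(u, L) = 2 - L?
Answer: -483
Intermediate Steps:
I = 1 (I = 1/(((2 - 1*(-4)) - 5)²) = 1/(((2 + 4) - 5)²) = 1/((6 - 5)²) = 1/(1²) = 1/1 = 1)
a(U) = √(5 + U)
-483 + I*a(s(-5)) = -483 + 1*√(5 - 5) = -483 + 1*√0 = -483 + 1*0 = -483 + 0 = -483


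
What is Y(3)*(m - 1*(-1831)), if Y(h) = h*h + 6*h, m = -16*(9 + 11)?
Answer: 40797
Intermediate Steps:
m = -320 (m = -16*20 = -320)
Y(h) = h² + 6*h
Y(3)*(m - 1*(-1831)) = (3*(6 + 3))*(-320 - 1*(-1831)) = (3*9)*(-320 + 1831) = 27*1511 = 40797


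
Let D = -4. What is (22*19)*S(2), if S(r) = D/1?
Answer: -1672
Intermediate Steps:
S(r) = -4 (S(r) = -4/1 = -4*1 = -4)
(22*19)*S(2) = (22*19)*(-4) = 418*(-4) = -1672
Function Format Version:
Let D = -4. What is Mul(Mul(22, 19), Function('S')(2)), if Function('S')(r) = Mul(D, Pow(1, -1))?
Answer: -1672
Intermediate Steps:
Function('S')(r) = -4 (Function('S')(r) = Mul(-4, Pow(1, -1)) = Mul(-4, 1) = -4)
Mul(Mul(22, 19), Function('S')(2)) = Mul(Mul(22, 19), -4) = Mul(418, -4) = -1672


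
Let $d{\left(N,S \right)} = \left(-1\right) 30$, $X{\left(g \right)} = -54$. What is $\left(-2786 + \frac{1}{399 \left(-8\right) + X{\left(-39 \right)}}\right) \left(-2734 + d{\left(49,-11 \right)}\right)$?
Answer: $\frac{12497919374}{1623} \approx 7.7005 \cdot 10^{6}$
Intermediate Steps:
$d{\left(N,S \right)} = -30$
$\left(-2786 + \frac{1}{399 \left(-8\right) + X{\left(-39 \right)}}\right) \left(-2734 + d{\left(49,-11 \right)}\right) = \left(-2786 + \frac{1}{399 \left(-8\right) - 54}\right) \left(-2734 - 30\right) = \left(-2786 + \frac{1}{-3192 - 54}\right) \left(-2764\right) = \left(-2786 + \frac{1}{-3246}\right) \left(-2764\right) = \left(-2786 - \frac{1}{3246}\right) \left(-2764\right) = \left(- \frac{9043357}{3246}\right) \left(-2764\right) = \frac{12497919374}{1623}$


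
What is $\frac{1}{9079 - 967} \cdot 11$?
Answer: $\frac{11}{8112} \approx 0.001356$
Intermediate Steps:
$\frac{1}{9079 - 967} \cdot 11 = \frac{1}{8112} \cdot 11 = \frac{11}{8112}$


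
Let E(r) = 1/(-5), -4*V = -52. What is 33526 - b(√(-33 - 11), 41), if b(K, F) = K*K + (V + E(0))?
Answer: 167786/5 ≈ 33557.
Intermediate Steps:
V = 13 (V = -¼*(-52) = 13)
E(r) = -⅕
b(K, F) = 64/5 + K² (b(K, F) = K*K + (13 - ⅕) = K² + 64/5 = 64/5 + K²)
33526 - b(√(-33 - 11), 41) = 33526 - (64/5 + (√(-33 - 11))²) = 33526 - (64/5 + (√(-44))²) = 33526 - (64/5 + (2*I*√11)²) = 33526 - (64/5 - 44) = 33526 - 1*(-156/5) = 33526 + 156/5 = 167786/5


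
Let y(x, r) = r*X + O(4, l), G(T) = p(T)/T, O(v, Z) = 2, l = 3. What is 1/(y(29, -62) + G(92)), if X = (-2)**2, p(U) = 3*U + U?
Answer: -1/242 ≈ -0.0041322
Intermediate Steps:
p(U) = 4*U
X = 4
G(T) = 4 (G(T) = (4*T)/T = 4)
y(x, r) = 2 + 4*r (y(x, r) = r*4 + 2 = 4*r + 2 = 2 + 4*r)
1/(y(29, -62) + G(92)) = 1/((2 + 4*(-62)) + 4) = 1/((2 - 248) + 4) = 1/(-246 + 4) = 1/(-242) = -1/242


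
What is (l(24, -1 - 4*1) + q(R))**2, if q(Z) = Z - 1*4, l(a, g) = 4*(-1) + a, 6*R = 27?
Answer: 1681/4 ≈ 420.25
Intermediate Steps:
R = 9/2 (R = (1/6)*27 = 9/2 ≈ 4.5000)
l(a, g) = -4 + a
q(Z) = -4 + Z (q(Z) = Z - 4 = -4 + Z)
(l(24, -1 - 4*1) + q(R))**2 = ((-4 + 24) + (-4 + 9/2))**2 = (20 + 1/2)**2 = (41/2)**2 = 1681/4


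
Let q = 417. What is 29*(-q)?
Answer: -12093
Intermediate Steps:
29*(-q) = 29*(-1*417) = 29*(-417) = -12093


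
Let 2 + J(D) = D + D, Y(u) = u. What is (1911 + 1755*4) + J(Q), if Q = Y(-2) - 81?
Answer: 8763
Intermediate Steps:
Q = -83 (Q = -2 - 81 = -83)
J(D) = -2 + 2*D (J(D) = -2 + (D + D) = -2 + 2*D)
(1911 + 1755*4) + J(Q) = (1911 + 1755*4) + (-2 + 2*(-83)) = (1911 + 7020) + (-2 - 166) = 8931 - 168 = 8763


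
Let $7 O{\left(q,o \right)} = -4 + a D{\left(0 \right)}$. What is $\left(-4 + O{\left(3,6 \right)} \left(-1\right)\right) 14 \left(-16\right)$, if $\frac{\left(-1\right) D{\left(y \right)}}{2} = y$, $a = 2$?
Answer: $768$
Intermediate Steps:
$D{\left(y \right)} = - 2 y$
$O{\left(q,o \right)} = - \frac{4}{7}$ ($O{\left(q,o \right)} = \frac{-4 + 2 \left(\left(-2\right) 0\right)}{7} = \frac{-4 + 2 \cdot 0}{7} = \frac{-4 + 0}{7} = \frac{1}{7} \left(-4\right) = - \frac{4}{7}$)
$\left(-4 + O{\left(3,6 \right)} \left(-1\right)\right) 14 \left(-16\right) = \left(-4 - - \frac{4}{7}\right) 14 \left(-16\right) = \left(-4 + \frac{4}{7}\right) 14 \left(-16\right) = \left(- \frac{24}{7}\right) 14 \left(-16\right) = \left(-48\right) \left(-16\right) = 768$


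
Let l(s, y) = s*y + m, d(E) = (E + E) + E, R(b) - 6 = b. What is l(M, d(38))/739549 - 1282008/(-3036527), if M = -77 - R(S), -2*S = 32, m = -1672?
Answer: 70756743694/172743115871 ≈ 0.40961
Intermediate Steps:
S = -16 (S = -1/2*32 = -16)
R(b) = 6 + b
M = -67 (M = -77 - (6 - 16) = -77 - 1*(-10) = -77 + 10 = -67)
d(E) = 3*E (d(E) = 2*E + E = 3*E)
l(s, y) = -1672 + s*y (l(s, y) = s*y - 1672 = -1672 + s*y)
l(M, d(38))/739549 - 1282008/(-3036527) = (-1672 - 201*38)/739549 - 1282008/(-3036527) = (-1672 - 67*114)*(1/739549) - 1282008*(-1/3036527) = (-1672 - 7638)*(1/739549) + 98616/233579 = -9310*1/739549 + 98616/233579 = -9310/739549 + 98616/233579 = 70756743694/172743115871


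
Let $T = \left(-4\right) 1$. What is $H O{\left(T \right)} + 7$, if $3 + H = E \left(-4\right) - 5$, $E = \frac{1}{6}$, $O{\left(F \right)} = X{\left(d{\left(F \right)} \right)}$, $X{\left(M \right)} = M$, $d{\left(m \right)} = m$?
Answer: $\frac{125}{3} \approx 41.667$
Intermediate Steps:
$T = -4$
$O{\left(F \right)} = F$
$E = \frac{1}{6} \approx 0.16667$
$H = - \frac{26}{3}$ ($H = -3 + \left(\frac{1}{6} \left(-4\right) - 5\right) = -3 - \frac{17}{3} = - \frac{26}{3} \approx -8.6667$)
$H O{\left(T \right)} + 7 = \left(- \frac{26}{3}\right) \left(-4\right) + 7 = \frac{104}{3} + 7 = \frac{125}{3}$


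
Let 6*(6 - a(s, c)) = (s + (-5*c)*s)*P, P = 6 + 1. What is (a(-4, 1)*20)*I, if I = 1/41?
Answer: -760/123 ≈ -6.1789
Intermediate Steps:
I = 1/41 ≈ 0.024390
P = 7
a(s, c) = 6 - 7*s/6 + 35*c*s/6 (a(s, c) = 6 - (s + (-5*c)*s)*7/6 = 6 - (s - 5*c*s)*7/6 = 6 - (7*s - 35*c*s)/6 = 6 + (-7*s/6 + 35*c*s/6) = 6 - 7*s/6 + 35*c*s/6)
(a(-4, 1)*20)*I = ((6 - 7/6*(-4) + (35/6)*1*(-4))*20)*(1/41) = ((6 + 14/3 - 70/3)*20)*(1/41) = -38/3*20*(1/41) = -760/3*1/41 = -760/123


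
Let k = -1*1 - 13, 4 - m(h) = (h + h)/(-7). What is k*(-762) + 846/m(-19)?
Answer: 50379/5 ≈ 10076.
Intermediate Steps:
m(h) = 4 + 2*h/7 (m(h) = 4 - (h + h)/(-7) = 4 - 2*h*(-1)/7 = 4 - (-2)*h/7 = 4 + 2*h/7)
k = -14 (k = -1 - 13 = -14)
k*(-762) + 846/m(-19) = -14*(-762) + 846/(4 + (2/7)*(-19)) = 10668 + 846/(4 - 38/7) = 10668 + 846/(-10/7) = 10668 + 846*(-7/10) = 10668 - 2961/5 = 50379/5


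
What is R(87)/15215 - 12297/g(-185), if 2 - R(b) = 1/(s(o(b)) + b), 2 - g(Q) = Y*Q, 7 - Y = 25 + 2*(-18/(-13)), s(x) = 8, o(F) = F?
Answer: 231076521561/72161397700 ≈ 3.2022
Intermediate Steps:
Y = -270/13 (Y = 7 - (25 + 2*(-18/(-13))) = 7 - (25 + 2*(-18*(-1/13))) = 7 - (25 + 2*(18/13)) = 7 - (25 + 36/13) = 7 - 1*361/13 = 7 - 361/13 = -270/13 ≈ -20.769)
g(Q) = 2 + 270*Q/13 (g(Q) = 2 - (-270)*Q/13 = 2 + 270*Q/13)
R(b) = 2 - 1/(8 + b)
R(87)/15215 - 12297/g(-185) = ((15 + 2*87)/(8 + 87))/15215 - 12297/(2 + (270/13)*(-185)) = ((15 + 174)/95)*(1/15215) - 12297/(2 - 49950/13) = ((1/95)*189)*(1/15215) - 12297/(-49924/13) = (189/95)*(1/15215) - 12297*(-13/49924) = 189/1445425 + 159861/49924 = 231076521561/72161397700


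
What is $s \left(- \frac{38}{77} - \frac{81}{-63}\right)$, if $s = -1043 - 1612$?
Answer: $- \frac{161955}{77} \approx -2103.3$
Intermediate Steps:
$s = -2655$ ($s = -1043 - 1612 = -2655$)
$s \left(- \frac{38}{77} - \frac{81}{-63}\right) = - 2655 \left(- \frac{38}{77} - \frac{81}{-63}\right) = - 2655 \left(\left(-38\right) \frac{1}{77} - - \frac{9}{7}\right) = - 2655 \left(- \frac{38}{77} + \frac{9}{7}\right) = \left(-2655\right) \frac{61}{77} = - \frac{161955}{77}$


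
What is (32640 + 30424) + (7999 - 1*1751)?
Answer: 69312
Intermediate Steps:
(32640 + 30424) + (7999 - 1*1751) = 63064 + (7999 - 1751) = 63064 + 6248 = 69312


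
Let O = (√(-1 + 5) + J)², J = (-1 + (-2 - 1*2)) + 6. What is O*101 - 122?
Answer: 787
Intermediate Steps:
J = 1 (J = (-1 + (-2 - 2)) + 6 = (-1 - 4) + 6 = -5 + 6 = 1)
O = 9 (O = (√(-1 + 5) + 1)² = (√4 + 1)² = (2 + 1)² = 3² = 9)
O*101 - 122 = 9*101 - 122 = 909 - 122 = 787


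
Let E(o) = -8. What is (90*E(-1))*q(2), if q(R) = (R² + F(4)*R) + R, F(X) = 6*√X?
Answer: -21600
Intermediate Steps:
q(R) = R² + 13*R (q(R) = (R² + (6*√4)*R) + R = (R² + (6*2)*R) + R = (R² + 12*R) + R = R² + 13*R)
(90*E(-1))*q(2) = (90*(-8))*(2*(13 + 2)) = -1440*15 = -720*30 = -21600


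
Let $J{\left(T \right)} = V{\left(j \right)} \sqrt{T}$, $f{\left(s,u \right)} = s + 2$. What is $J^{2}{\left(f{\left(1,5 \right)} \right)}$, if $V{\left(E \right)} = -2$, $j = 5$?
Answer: $12$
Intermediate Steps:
$f{\left(s,u \right)} = 2 + s$
$J{\left(T \right)} = - 2 \sqrt{T}$
$J^{2}{\left(f{\left(1,5 \right)} \right)} = \left(- 2 \sqrt{2 + 1}\right)^{2} = \left(- 2 \sqrt{3}\right)^{2} = 12$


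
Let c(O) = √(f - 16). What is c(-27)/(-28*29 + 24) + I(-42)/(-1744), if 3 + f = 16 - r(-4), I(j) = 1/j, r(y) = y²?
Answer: 1/73248 - I*√19/788 ≈ 1.3652e-5 - 0.0055316*I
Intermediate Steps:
f = -3 (f = -3 + (16 - 1*(-4)²) = -3 + (16 - 1*16) = -3 + (16 - 16) = -3 + 0 = -3)
c(O) = I*√19 (c(O) = √(-3 - 16) = √(-19) = I*√19)
c(-27)/(-28*29 + 24) + I(-42)/(-1744) = (I*√19)/(-28*29 + 24) + 1/(-42*(-1744)) = (I*√19)/(-812 + 24) - 1/42*(-1/1744) = (I*√19)/(-788) + 1/73248 = (I*√19)*(-1/788) + 1/73248 = -I*√19/788 + 1/73248 = 1/73248 - I*√19/788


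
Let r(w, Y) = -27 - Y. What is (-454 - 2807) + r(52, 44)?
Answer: -3332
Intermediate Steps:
(-454 - 2807) + r(52, 44) = (-454 - 2807) + (-27 - 1*44) = -3261 + (-27 - 44) = -3261 - 71 = -3332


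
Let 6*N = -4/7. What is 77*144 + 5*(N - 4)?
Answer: 232418/21 ≈ 11068.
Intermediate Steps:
N = -2/21 (N = (-4/7)/6 = (-4*1/7)/6 = (1/6)*(-4/7) = -2/21 ≈ -0.095238)
77*144 + 5*(N - 4) = 77*144 + 5*(-2/21 - 4) = 11088 + 5*(-86/21) = 11088 - 430/21 = 232418/21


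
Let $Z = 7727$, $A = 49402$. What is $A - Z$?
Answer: $41675$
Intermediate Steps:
$A - Z = 49402 - 7727 = 41675$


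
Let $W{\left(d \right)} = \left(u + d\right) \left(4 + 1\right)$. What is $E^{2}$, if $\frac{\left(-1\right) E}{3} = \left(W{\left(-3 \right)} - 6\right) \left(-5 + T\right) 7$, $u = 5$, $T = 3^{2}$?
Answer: $112896$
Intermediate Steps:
$T = 9$
$W{\left(d \right)} = 25 + 5 d$ ($W{\left(d \right)} = \left(5 + d\right) \left(4 + 1\right) = \left(5 + d\right) 5 = 25 + 5 d$)
$E = -336$ ($E = - 3 \left(\left(25 + 5 \left(-3\right)\right) - 6\right) \left(-5 + 9\right) 7 = - 3 \left(\left(25 - 15\right) - 6\right) 4 \cdot 7 = - 3 \left(10 - 6\right) 4 \cdot 7 = - 3 \cdot 4 \cdot 4 \cdot 7 = - 3 \cdot 16 \cdot 7 = \left(-3\right) 112 = -336$)
$E^{2} = \left(-336\right)^{2} = 112896$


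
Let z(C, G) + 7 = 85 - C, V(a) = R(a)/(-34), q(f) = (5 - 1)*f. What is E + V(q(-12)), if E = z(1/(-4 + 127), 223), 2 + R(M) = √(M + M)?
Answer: 163204/2091 - 2*I*√6/17 ≈ 78.051 - 0.28818*I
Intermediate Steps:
R(M) = -2 + √2*√M (R(M) = -2 + √(M + M) = -2 + √(2*M) = -2 + √2*√M)
q(f) = 4*f
V(a) = 1/17 - √2*√a/34 (V(a) = (-2 + √2*√a)/(-34) = (-2 + √2*√a)*(-1/34) = 1/17 - √2*√a/34)
z(C, G) = 78 - C (z(C, G) = -7 + (85 - C) = 78 - C)
E = 9593/123 (E = 78 - 1/(-4 + 127) = 78 - 1/123 = 9593/123 ≈ 77.992)
E + V(q(-12)) = 9593/123 + (1/17 - √2*√(4*(-12))/34) = 9593/123 + (1/17 - √2*√(-48)/34) = 9593/123 + (1/17 - √2*4*I*√3/34) = 9593/123 + (1/17 - 2*I*√6/17) = 163204/2091 - 2*I*√6/17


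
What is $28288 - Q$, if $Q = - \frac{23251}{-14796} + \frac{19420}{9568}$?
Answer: $\frac{250260587561}{8848008} \approx 28284.0$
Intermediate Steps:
$Q = \frac{31862743}{8848008}$ ($Q = \left(-23251\right) \left(- \frac{1}{14796}\right) + 19420 \cdot \frac{1}{9568} = \frac{23251}{14796} + \frac{4855}{2392} = \frac{31862743}{8848008} \approx 3.6011$)
$28288 - Q = 28288 - \frac{31862743}{8848008} = \frac{250260587561}{8848008}$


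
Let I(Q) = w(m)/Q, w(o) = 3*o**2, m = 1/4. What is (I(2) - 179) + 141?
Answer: -1213/32 ≈ -37.906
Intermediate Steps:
m = 1/4 (m = 1*(1/4) = 1/4 ≈ 0.25000)
I(Q) = 3/(16*Q) (I(Q) = (3*(1/4)**2)/Q = (3*(1/16))/Q = 3/(16*Q))
(I(2) - 179) + 141 = ((3/16)/2 - 179) + 141 = ((3/16)*(1/2) - 179) + 141 = (3/32 - 179) + 141 = -5725/32 + 141 = -1213/32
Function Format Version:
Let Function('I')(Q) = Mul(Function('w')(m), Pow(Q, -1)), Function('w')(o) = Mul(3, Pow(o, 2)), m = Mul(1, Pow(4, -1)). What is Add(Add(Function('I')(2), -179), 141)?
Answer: Rational(-1213, 32) ≈ -37.906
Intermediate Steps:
m = Rational(1, 4) (m = Mul(1, Rational(1, 4)) = Rational(1, 4) ≈ 0.25000)
Function('I')(Q) = Mul(Rational(3, 16), Pow(Q, -1)) (Function('I')(Q) = Mul(Mul(3, Pow(Rational(1, 4), 2)), Pow(Q, -1)) = Mul(Mul(3, Rational(1, 16)), Pow(Q, -1)) = Mul(Rational(3, 16), Pow(Q, -1)))
Add(Add(Function('I')(2), -179), 141) = Add(Add(Mul(Rational(3, 16), Pow(2, -1)), -179), 141) = Add(Add(Mul(Rational(3, 16), Rational(1, 2)), -179), 141) = Add(Add(Rational(3, 32), -179), 141) = Add(Rational(-5725, 32), 141) = Rational(-1213, 32)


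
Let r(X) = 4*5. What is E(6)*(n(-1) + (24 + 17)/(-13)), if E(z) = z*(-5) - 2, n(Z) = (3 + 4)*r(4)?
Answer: -56928/13 ≈ -4379.1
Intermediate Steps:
r(X) = 20
n(Z) = 140 (n(Z) = (3 + 4)*20 = 7*20 = 140)
E(z) = -2 - 5*z (E(z) = -5*z - 2 = -2 - 5*z)
E(6)*(n(-1) + (24 + 17)/(-13)) = (-2 - 5*6)*(140 + (24 + 17)/(-13)) = (-2 - 30)*(140 + 41*(-1/13)) = -32*(140 - 41/13) = -32*1779/13 = -56928/13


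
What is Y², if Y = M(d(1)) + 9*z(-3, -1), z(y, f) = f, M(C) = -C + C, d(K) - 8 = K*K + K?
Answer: 81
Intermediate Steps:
d(K) = 8 + K + K² (d(K) = 8 + (K*K + K) = 8 + (K² + K) = 8 + (K + K²) = 8 + K + K²)
M(C) = 0
Y = -9 (Y = 0 + 9*(-1) = 0 - 9 = -9)
Y² = (-9)² = 81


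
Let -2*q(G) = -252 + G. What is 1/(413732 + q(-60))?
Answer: 1/413888 ≈ 2.4161e-6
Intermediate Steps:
q(G) = 126 - G/2 (q(G) = -(-252 + G)/2 = 126 - G/2)
1/(413732 + q(-60)) = 1/(413732 + (126 - ½*(-60))) = 1/(413732 + (126 + 30)) = 1/(413732 + 156) = 1/413888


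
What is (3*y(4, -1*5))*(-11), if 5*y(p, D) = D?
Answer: 33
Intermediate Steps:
y(p, D) = D/5
(3*y(4, -1*5))*(-11) = (3*((-1*5)/5))*(-11) = (3*((⅕)*(-5)))*(-11) = (3*(-1))*(-11) = -3*(-11) = 33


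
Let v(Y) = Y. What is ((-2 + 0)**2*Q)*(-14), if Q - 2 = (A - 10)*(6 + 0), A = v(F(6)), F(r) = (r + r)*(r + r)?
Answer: -45136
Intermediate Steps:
F(r) = 4*r**2 (F(r) = (2*r)*(2*r) = 4*r**2)
A = 144 (A = 4*6**2 = 4*36 = 144)
Q = 806 (Q = 2 + (144 - 10)*(6 + 0) = 2 + 134*6 = 2 + 804 = 806)
((-2 + 0)**2*Q)*(-14) = ((-2 + 0)**2*806)*(-14) = ((-2)**2*806)*(-14) = (4*806)*(-14) = 3224*(-14) = -45136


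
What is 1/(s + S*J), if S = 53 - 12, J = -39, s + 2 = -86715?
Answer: -1/88316 ≈ -1.1323e-5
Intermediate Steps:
s = -86717 (s = -2 - 86715 = -86717)
S = 41
1/(s + S*J) = 1/(-86717 + 41*(-39)) = 1/(-86717 - 1599) = 1/(-88316) = -1/88316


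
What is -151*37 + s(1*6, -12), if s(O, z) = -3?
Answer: -5590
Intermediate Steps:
-151*37 + s(1*6, -12) = -151*37 - 3 = -5587 - 3 = -5590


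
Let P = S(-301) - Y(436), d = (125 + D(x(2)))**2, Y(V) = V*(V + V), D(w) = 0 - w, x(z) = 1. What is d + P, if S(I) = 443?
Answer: -364373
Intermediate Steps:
D(w) = -w
Y(V) = 2*V**2 (Y(V) = V*(2*V) = 2*V**2)
d = 15376 (d = (125 - 1*1)**2 = (125 - 1)**2 = 124**2 = 15376)
P = -379749 (P = 443 - 2*436**2 = 443 - 2*190096 = 443 - 1*380192 = 443 - 380192 = -379749)
d + P = 15376 - 379749 = -364373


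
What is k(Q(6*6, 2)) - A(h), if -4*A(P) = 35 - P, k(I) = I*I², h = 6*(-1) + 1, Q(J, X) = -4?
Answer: -54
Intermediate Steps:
h = -5 (h = -6 + 1 = -5)
k(I) = I³
A(P) = -35/4 + P/4 (A(P) = -(35 - P)/4 = -35/4 + P/4)
k(Q(6*6, 2)) - A(h) = (-4)³ - (-35/4 + (¼)*(-5)) = -64 - (-35/4 - 5/4) = -64 - 1*(-10) = -64 + 10 = -54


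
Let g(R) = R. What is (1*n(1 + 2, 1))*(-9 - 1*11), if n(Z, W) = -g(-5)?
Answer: -100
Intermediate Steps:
n(Z, W) = 5 (n(Z, W) = -1*(-5) = 5)
(1*n(1 + 2, 1))*(-9 - 1*11) = (1*5)*(-9 - 1*11) = 5*(-9 - 11) = 5*(-20) = -100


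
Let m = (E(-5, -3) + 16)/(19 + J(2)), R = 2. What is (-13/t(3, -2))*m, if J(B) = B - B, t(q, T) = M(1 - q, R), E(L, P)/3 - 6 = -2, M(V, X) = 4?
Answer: -91/19 ≈ -4.7895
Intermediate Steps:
E(L, P) = 12 (E(L, P) = 18 + 3*(-2) = 18 - 6 = 12)
t(q, T) = 4
J(B) = 0
m = 28/19 (m = (12 + 16)/(19 + 0) = 28/19 ≈ 1.4737)
(-13/t(3, -2))*m = -13/4*(28/19) = -13*1/4*(28/19) = -13/4*28/19 = -91/19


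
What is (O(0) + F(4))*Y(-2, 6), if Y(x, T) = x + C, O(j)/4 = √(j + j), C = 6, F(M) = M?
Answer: 16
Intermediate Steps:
O(j) = 4*√2*√j (O(j) = 4*√(j + j) = 4*√(2*j) = 4*(√2*√j) = 4*√2*√j)
Y(x, T) = 6 + x (Y(x, T) = x + 6 = 6 + x)
(O(0) + F(4))*Y(-2, 6) = (4*√2*√0 + 4)*(6 - 2) = (4*√2*0 + 4)*4 = (0 + 4)*4 = 4*4 = 16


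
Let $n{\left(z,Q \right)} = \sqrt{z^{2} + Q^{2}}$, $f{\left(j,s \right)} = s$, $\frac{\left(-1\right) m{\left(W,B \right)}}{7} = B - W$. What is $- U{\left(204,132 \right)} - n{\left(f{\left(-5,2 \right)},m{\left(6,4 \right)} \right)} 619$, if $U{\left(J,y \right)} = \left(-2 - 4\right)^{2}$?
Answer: $-36 - 6190 \sqrt{2} \approx -8790.0$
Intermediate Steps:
$m{\left(W,B \right)} = - 7 B + 7 W$ ($m{\left(W,B \right)} = - 7 \left(B - W\right) = - 7 B + 7 W$)
$U{\left(J,y \right)} = 36$ ($U{\left(J,y \right)} = \left(-6\right)^{2} = 36$)
$n{\left(z,Q \right)} = \sqrt{Q^{2} + z^{2}}$
$- U{\left(204,132 \right)} - n{\left(f{\left(-5,2 \right)},m{\left(6,4 \right)} \right)} 619 = \left(-1\right) 36 - \sqrt{\left(\left(-7\right) 4 + 7 \cdot 6\right)^{2} + 2^{2}} \cdot 619 = -36 - \sqrt{\left(-28 + 42\right)^{2} + 4} \cdot 619 = -36 - \sqrt{14^{2} + 4} \cdot 619 = -36 - \sqrt{196 + 4} \cdot 619 = -36 - \sqrt{200} \cdot 619 = -36 - 10 \sqrt{2} \cdot 619 = -36 - 6190 \sqrt{2}$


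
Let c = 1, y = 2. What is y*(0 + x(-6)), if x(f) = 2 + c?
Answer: 6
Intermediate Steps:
x(f) = 3 (x(f) = 2 + 1 = 3)
y*(0 + x(-6)) = 2*(0 + 3) = 2*3 = 6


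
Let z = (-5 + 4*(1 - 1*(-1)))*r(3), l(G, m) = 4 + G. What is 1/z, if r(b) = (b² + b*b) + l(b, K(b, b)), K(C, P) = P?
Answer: 1/75 ≈ 0.013333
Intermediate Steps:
r(b) = 4 + b + 2*b² (r(b) = (b² + b*b) + (4 + b) = (b² + b²) + (4 + b) = 2*b² + (4 + b) = 4 + b + 2*b²)
z = 75 (z = (-5 + 4*(1 - 1*(-1)))*(4 + 3 + 2*3²) = (-5 + 4*(1 + 1))*(4 + 3 + 2*9) = (-5 + 4*2)*(4 + 3 + 18) = (-5 + 8)*25 = 3*25 = 75)
1/z = 1/75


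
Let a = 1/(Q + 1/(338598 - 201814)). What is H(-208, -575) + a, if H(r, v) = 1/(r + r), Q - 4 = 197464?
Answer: -26953560769/11236352571808 ≈ -0.0023988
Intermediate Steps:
Q = 197468 (Q = 4 + 197464 = 197468)
H(r, v) = 1/(2*r)
a = 136784/27010462913 (a = 1/(197468 + 1/(338598 - 201814)) = 1/(197468 + 1/136784) = 1/(27010462913/136784) = 136784/27010462913 ≈ 5.0641e-6)
H(-208, -575) + a = (½)/(-208) + 136784/27010462913 = (½)*(-1/208) + 136784/27010462913 = -1/416 + 136784/27010462913 = -26953560769/11236352571808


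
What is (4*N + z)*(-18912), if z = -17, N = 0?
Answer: 321504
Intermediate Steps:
(4*N + z)*(-18912) = (4*0 - 17)*(-18912) = (0 - 17)*(-18912) = -17*(-18912) = 321504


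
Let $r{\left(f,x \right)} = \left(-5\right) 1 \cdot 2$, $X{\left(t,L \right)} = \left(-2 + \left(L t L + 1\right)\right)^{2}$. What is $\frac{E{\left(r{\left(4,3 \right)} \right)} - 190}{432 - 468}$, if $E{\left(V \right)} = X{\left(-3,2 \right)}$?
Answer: $\frac{7}{12} \approx 0.58333$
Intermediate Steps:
$X{\left(t,L \right)} = \left(-1 + t L^{2}\right)^{2}$ ($X{\left(t,L \right)} = \left(-2 + \left(t L^{2} + 1\right)\right)^{2} = \left(-2 + \left(1 + t L^{2}\right)\right)^{2} = \left(-1 + t L^{2}\right)^{2}$)
$r{\left(f,x \right)} = -10$ ($r{\left(f,x \right)} = \left(-5\right) 2 = -10$)
$E{\left(V \right)} = 169$ ($E{\left(V \right)} = \left(-1 - 3 \cdot 2^{2}\right)^{2} = \left(-1 - 12\right)^{2} = \left(-13\right)^{2} = 169$)
$\frac{E{\left(r{\left(4,3 \right)} \right)} - 190}{432 - 468} = \frac{169 - 190}{432 - 468} = - \frac{21}{-36} = \left(-21\right) \left(- \frac{1}{36}\right) = \frac{7}{12}$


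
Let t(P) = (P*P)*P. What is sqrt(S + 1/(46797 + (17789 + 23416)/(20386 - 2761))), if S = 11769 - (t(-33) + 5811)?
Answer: sqrt(126682710057256909030)/54989222 ≈ 204.68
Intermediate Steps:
t(P) = P**3 (t(P) = P**2*P = P**3)
S = 41895 (S = 11769 - ((-33)**3 + 5811) = 11769 - (-35937 + 5811) = 11769 - 1*(-30126) = 11769 + 30126 = 41895)
sqrt(S + 1/(46797 + (17789 + 23416)/(20386 - 2761))) = sqrt(41895 + 1/(46797 + (17789 + 23416)/(20386 - 2761))) = sqrt(41895 + 1/(46797 + 41205/17625)) = sqrt(41895 + 1/(46797 + 41205*(1/17625))) = sqrt(41895 + 1/(46797 + 2747/1175)) = sqrt(41895 + 1/(54989222/1175)) = sqrt(41895 + 1175/54989222) = sqrt(2303773456865/54989222) = sqrt(126682710057256909030)/54989222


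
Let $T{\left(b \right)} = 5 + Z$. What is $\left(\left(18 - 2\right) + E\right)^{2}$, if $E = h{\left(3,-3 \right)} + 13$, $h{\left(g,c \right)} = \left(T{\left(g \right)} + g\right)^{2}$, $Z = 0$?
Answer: $8649$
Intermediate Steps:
$T{\left(b \right)} = 5$ ($T{\left(b \right)} = 5 + 0 = 5$)
$h{\left(g,c \right)} = \left(5 + g\right)^{2}$
$E = 77$ ($E = \left(5 + 3\right)^{2} + 13 = 8^{2} + 13 = 64 + 13 = 77$)
$\left(\left(18 - 2\right) + E\right)^{2} = \left(\left(18 - 2\right) + 77\right)^{2} = \left(16 + 77\right)^{2} = 93^{2} = 8649$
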